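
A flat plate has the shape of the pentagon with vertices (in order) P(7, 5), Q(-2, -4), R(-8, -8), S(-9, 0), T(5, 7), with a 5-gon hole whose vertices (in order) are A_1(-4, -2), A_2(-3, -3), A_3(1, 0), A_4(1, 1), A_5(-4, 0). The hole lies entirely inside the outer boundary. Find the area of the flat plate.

Outer boundary:
Apply Gauss's area formula: 2A = Σ (x_i·y_{i+1} − x_{i+1}·y_i), indices taken mod 5.
Σ = (-18) + (-16) + (-72) + (-63) + (-24) = -193
Area = |Σ|/2 = 96.5.
Hole:
Apply the shoelace formula: 2A = Σ (x_i·y_{i+1} − x_{i+1}·y_i), indices taken mod 5.
Cross-terms: 6, 3, 1, 4, 8  ⇒  Σ = 22
Area = |Σ|/2 = 11.
Net area = 96.5 − 11 = 85.5.

85.5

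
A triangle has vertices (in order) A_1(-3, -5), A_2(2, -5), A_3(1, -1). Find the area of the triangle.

A_1→A_2: (-3)(-5) − (2)(-5) = 25
A_2→A_3: (2)(-1) − (1)(-5) = 3
A_3→A_1: (1)(-5) − (-3)(-1) = -8
Σ = 20
Area = |Σ|/2 = 10.

10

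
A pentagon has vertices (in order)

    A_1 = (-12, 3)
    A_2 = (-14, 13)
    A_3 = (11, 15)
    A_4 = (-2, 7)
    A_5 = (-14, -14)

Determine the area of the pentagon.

Apply the shoelace (surveyor's) formula: 2A = Σ (x_i·y_{i+1} − x_{i+1}·y_i), indices taken mod 5.
A_1→A_2: (-12)(13) − (-14)(3) = -114
A_2→A_3: (-14)(15) − (11)(13) = -353
A_3→A_4: (11)(7) − (-2)(15) = 107
A_4→A_5: (-2)(-14) − (-14)(7) = 126
A_5→A_1: (-14)(3) − (-12)(-14) = -210
Σ = -444
Area = |Σ|/2 = 222.

222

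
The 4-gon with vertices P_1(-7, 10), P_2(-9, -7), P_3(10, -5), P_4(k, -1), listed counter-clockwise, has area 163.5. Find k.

6

Write out the shoelace sum; only the two edges meeting at P_4 involve k:
2·Area = [(10·(-1) − k·(-5)) + (k·10 − (-7)·(-1))] + 254
       = 15·k + 237 = 327
⇒ k = 6.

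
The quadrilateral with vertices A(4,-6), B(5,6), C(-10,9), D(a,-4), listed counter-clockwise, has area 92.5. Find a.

Write out the shoelace sum; only the two edges meeting at D involve a:
2·Area = [((-10)·(-4) − a·9) + (a·(-6) − 4·(-4))] + 159
       = -15·a + 215 = 185
⇒ a = 2.

2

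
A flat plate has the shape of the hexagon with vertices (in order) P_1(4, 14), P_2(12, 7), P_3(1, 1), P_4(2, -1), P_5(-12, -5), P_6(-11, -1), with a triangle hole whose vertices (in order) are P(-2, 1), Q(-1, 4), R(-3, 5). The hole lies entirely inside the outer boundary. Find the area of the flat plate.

173

Outer boundary:
P_1→P_2: (4)(7) − (12)(14) = -140
P_2→P_3: (12)(1) − (1)(7) = 5
P_3→P_4: (1)(-1) − (2)(1) = -3
P_4→P_5: (2)(-5) − (-12)(-1) = -22
P_5→P_6: (-12)(-1) − (-11)(-5) = -43
P_6→P_1: (-11)(14) − (4)(-1) = -150
Σ = -353
Area = |Σ|/2 = 176.5.
Hole:
Σ = (-7) + (7) + (7) = 7
Area = |Σ|/2 = 3.5.
Net area = 176.5 − 3.5 = 173.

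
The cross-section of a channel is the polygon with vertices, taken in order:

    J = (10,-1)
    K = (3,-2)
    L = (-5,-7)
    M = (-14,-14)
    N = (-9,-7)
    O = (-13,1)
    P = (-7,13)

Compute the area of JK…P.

244.5

Apply Gauss's area formula: 2A = Σ (x_i·y_{i+1} − x_{i+1}·y_i), indices taken mod 7.
Cross-terms: -17, -31, -28, -28, -100, -162, -123  ⇒  Σ = -489
Area = |Σ|/2 = 244.5.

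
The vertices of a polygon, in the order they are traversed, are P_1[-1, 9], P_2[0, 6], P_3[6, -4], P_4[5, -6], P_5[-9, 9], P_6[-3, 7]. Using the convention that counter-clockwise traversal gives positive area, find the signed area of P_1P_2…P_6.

-61.5

Cross-terms: -6, -36, -16, -9, -36, -20  ⇒  Σ = -123
Signed area = Σ/2 = -61.5 (negative ⇒ clockwise traversal).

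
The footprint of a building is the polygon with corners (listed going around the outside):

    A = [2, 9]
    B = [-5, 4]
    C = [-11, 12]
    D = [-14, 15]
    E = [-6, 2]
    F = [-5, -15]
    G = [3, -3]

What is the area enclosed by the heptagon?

147.5

Apply the surveyor's formula: 2A = Σ (x_i·y_{i+1} − x_{i+1}·y_i), indices taken mod 7.
Σ = (53) + (-16) + (3) + (62) + (100) + (60) + (33) = 295
Area = |Σ|/2 = 147.5.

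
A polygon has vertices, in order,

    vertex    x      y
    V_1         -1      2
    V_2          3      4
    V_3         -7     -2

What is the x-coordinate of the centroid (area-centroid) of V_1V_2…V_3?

-5/3

Apply Gauss's area formula. First the cross-terms c_i = x_i·y_{i+1} − x_{i+1}·y_i:
  -10, 22, -16  ⇒  2A = -4, A = -2.
Then Σ (x_i + x_{i+1})·c_i = 20, so x̄ = 20 / (6·(-2)) = -5/3.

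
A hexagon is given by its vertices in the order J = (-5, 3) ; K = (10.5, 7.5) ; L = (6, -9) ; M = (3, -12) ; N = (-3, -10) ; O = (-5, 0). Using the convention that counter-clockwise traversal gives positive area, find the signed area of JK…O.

-192.25

Apply the shoelace (surveyor's) formula: 2A = Σ (x_i·y_{i+1} − x_{i+1}·y_i), indices taken mod 6.
Cross-terms: -69, -139.5, -45, -66, -50, -15  ⇒  Σ = -384.5
Signed area = Σ/2 = -192.25 (negative ⇒ clockwise traversal).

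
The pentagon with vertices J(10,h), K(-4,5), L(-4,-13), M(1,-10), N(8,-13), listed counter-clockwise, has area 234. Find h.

Write out the shoelace sum; only the two edges meeting at J involve h:
2·Area = [(8·h − 10·(-13)) + (10·5 − (-4)·h)] + 192
       = 12·h + 372 = 468
⇒ h = 8.

8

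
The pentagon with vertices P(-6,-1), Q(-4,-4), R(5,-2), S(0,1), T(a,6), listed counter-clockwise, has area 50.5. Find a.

Write out the shoelace sum; only the two edges meeting at T involve a:
2·Area = [(0·6 − a·1) + (a·(-1) − (-6)·6)] + 53
       = -2·a + 89 = 101
⇒ a = -6.

-6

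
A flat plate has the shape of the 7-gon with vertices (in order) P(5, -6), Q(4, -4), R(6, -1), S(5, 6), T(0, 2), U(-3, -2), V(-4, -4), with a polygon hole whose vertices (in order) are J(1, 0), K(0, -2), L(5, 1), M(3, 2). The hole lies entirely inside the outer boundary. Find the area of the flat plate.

Outer boundary:
Apply the shoelace (surveyor's) formula: 2A = Σ (x_i·y_{i+1} − x_{i+1}·y_i), indices taken mod 7.
Σ = (4) + (20) + (41) + (10) + (6) + (4) + (44) = 129
Area = |Σ|/2 = 64.5.
Hole:
Apply the shoelace (surveyor's) formula: 2A = Σ (x_i·y_{i+1} − x_{i+1}·y_i), indices taken mod 4.
J→K: (1)(-2) − (0)(0) = -2
K→L: (0)(1) − (5)(-2) = 10
L→M: (5)(2) − (3)(1) = 7
M→J: (3)(0) − (1)(2) = -2
Σ = 13
Area = |Σ|/2 = 6.5.
Net area = 64.5 − 6.5 = 58.

58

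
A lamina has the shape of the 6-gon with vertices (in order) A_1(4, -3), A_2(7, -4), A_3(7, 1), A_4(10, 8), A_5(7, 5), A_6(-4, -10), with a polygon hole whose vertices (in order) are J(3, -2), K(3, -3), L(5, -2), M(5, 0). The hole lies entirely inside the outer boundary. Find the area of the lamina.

Outer boundary:
Apply Gauss's area formula: 2A = Σ (x_i·y_{i+1} − x_{i+1}·y_i), indices taken mod 6.
A_1→A_2: (4)(-4) − (7)(-3) = 5
A_2→A_3: (7)(1) − (7)(-4) = 35
A_3→A_4: (7)(8) − (10)(1) = 46
A_4→A_5: (10)(5) − (7)(8) = -6
A_5→A_6: (7)(-10) − (-4)(5) = -50
A_6→A_1: (-4)(-3) − (4)(-10) = 52
Σ = 82
Area = |Σ|/2 = 41.
Hole:
Apply the surveyor's formula: 2A = Σ (x_i·y_{i+1} − x_{i+1}·y_i), indices taken mod 4.
Σ = (-3) + (9) + (10) + (-10) = 6
Area = |Σ|/2 = 3.
Net area = 41 − 3 = 38.

38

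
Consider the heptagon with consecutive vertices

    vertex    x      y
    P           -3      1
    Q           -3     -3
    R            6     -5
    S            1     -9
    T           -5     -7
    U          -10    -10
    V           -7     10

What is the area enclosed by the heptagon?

P→Q: (-3)(-3) − (-3)(1) = 12
Q→R: (-3)(-5) − (6)(-3) = 33
R→S: (6)(-9) − (1)(-5) = -49
S→T: (1)(-7) − (-5)(-9) = -52
T→U: (-5)(-10) − (-10)(-7) = -20
U→V: (-10)(10) − (-7)(-10) = -170
V→P: (-7)(1) − (-3)(10) = 23
Σ = -223
Area = |Σ|/2 = 111.5.

111.5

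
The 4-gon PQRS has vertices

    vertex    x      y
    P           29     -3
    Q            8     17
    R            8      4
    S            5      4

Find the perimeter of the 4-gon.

70

|PQ| = √((-21)² + (20)²) = √841 = 29
|QR| = √((0)² + (-13)²) = √169 = 13
|RS| = √((-3)² + (0)²) = √9 = 3
|SP| = √((24)² + (-7)²) = √625 = 25
Perimeter = 29 + 13 + 3 + 25 = 70.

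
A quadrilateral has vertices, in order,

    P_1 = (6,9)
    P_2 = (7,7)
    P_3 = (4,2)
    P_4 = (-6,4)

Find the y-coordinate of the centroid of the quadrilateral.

Apply Gauss's area formula. First the cross-terms c_i = x_i·y_{i+1} − x_{i+1}·y_i:
  -21, -14, 28, -78  ⇒  2A = -85, A = -42.5.
Then Σ (y_i + y_{i+1})·c_i = -1308, so ȳ = -1308 / (6·(-42.5)) = 436/85.

436/85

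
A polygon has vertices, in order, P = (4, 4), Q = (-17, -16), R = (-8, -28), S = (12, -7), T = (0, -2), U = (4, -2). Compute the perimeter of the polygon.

96

|PQ| = √((-21)² + (-20)²) = √841 = 29
|QR| = √((9)² + (-12)²) = √225 = 15
|RS| = √((20)² + (21)²) = √841 = 29
|ST| = √((-12)² + (5)²) = √169 = 13
|TU| = √((4)² + (0)²) = √16 = 4
|UP| = √((0)² + (6)²) = √36 = 6
Perimeter = 29 + 15 + 29 + 13 + 4 + 6 = 96.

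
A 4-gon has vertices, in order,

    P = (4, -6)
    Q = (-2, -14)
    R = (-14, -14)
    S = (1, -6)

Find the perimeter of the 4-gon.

|PQ| = √((-6)² + (-8)²) = √100 = 10
|QR| = √((-12)² + (0)²) = √144 = 12
|RS| = √((15)² + (8)²) = √289 = 17
|SP| = √((3)² + (0)²) = √9 = 3
Perimeter = 10 + 12 + 17 + 3 = 42.

42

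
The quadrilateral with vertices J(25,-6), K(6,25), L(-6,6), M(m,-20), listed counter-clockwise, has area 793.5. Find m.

Write out the shoelace sum; only the two edges meeting at M involve m:
2·Area = [((-6)·(-20) − m·6) + (m·(-6) − 25·(-20))] + 847
       = -12·m + 1467 = 1587
⇒ m = -10.

-10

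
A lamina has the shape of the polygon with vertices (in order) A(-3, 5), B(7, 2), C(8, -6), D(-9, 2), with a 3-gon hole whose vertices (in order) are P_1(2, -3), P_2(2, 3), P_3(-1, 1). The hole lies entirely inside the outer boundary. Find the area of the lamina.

Outer boundary:
Apply the shoelace formula: 2A = Σ (x_i·y_{i+1} − x_{i+1}·y_i), indices taken mod 4.
A→B: (-3)(2) − (7)(5) = -41
B→C: (7)(-6) − (8)(2) = -58
C→D: (8)(2) − (-9)(-6) = -38
D→A: (-9)(5) − (-3)(2) = -39
Σ = -176
Area = |Σ|/2 = 88.
Hole:
Apply the shoelace formula: 2A = Σ (x_i·y_{i+1} − x_{i+1}·y_i), indices taken mod 3.
Σ = (12) + (5) + (1) = 18
Area = |Σ|/2 = 9.
Net area = 88 − 9 = 79.

79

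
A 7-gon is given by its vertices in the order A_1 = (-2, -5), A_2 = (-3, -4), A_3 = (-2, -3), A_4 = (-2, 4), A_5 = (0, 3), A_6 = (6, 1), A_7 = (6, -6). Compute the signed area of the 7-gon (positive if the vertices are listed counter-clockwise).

-64

Apply the shoelace (surveyor's) formula: 2A = Σ (x_i·y_{i+1} − x_{i+1}·y_i), indices taken mod 7.
A_1→A_2: (-2)(-4) − (-3)(-5) = -7
A_2→A_3: (-3)(-3) − (-2)(-4) = 1
A_3→A_4: (-2)(4) − (-2)(-3) = -14
A_4→A_5: (-2)(3) − (0)(4) = -6
A_5→A_6: (0)(1) − (6)(3) = -18
A_6→A_7: (6)(-6) − (6)(1) = -42
A_7→A_1: (6)(-5) − (-2)(-6) = -42
Σ = -128
Signed area = Σ/2 = -64 (negative ⇒ clockwise traversal).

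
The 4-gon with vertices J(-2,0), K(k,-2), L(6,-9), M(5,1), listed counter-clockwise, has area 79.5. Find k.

-10

The doubled signed area Σ (x_i y_{i+1} − x_{i+1} y_i) is linear in k.
With k=0 it equals 69; the coefficient of k is -9 (from the two edges through K).
So -9·k + 69 = 2·79.5 = 159 ⇒ k = -10.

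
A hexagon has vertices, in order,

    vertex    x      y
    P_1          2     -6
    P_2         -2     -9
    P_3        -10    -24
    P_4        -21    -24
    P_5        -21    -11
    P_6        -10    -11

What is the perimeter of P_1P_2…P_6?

70

|P_1P_2| = √((-4)² + (-3)²) = √25 = 5
|P_2P_3| = √((-8)² + (-15)²) = √289 = 17
|P_3P_4| = √((-11)² + (0)²) = √121 = 11
|P_4P_5| = √((0)² + (13)²) = √169 = 13
|P_5P_6| = √((11)² + (0)²) = √121 = 11
|P_6P_1| = √((12)² + (5)²) = √169 = 13
Perimeter = 5 + 17 + 11 + 13 + 11 + 13 = 70.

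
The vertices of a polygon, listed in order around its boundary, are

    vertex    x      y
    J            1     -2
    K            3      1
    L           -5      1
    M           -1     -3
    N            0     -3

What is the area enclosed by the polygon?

Cross-terms: 7, 8, 16, 3, 3  ⇒  Σ = 37
Area = |Σ|/2 = 18.5.

18.5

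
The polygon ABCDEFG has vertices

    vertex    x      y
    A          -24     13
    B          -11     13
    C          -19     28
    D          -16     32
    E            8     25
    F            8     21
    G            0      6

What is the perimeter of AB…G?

106

|AB| = √((13)² + (0)²) = √169 = 13
|BC| = √((-8)² + (15)²) = √289 = 17
|CD| = √((3)² + (4)²) = √25 = 5
|DE| = √((24)² + (-7)²) = √625 = 25
|EF| = √((0)² + (-4)²) = √16 = 4
|FG| = √((-8)² + (-15)²) = √289 = 17
|GA| = √((-24)² + (7)²) = √625 = 25
Perimeter = 13 + 17 + 5 + 25 + 4 + 17 + 25 = 106.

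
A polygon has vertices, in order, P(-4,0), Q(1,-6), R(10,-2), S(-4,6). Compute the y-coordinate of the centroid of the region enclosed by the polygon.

-128/237

Apply the surveyor's formula. First the cross-terms c_i = x_i·y_{i+1} − x_{i+1}·y_i:
  24, 58, 52, 24  ⇒  2A = 158, A = 79.
Then Σ (y_i + y_{i+1})·c_i = -256, so ȳ = -256 / (6·79) = -128/237.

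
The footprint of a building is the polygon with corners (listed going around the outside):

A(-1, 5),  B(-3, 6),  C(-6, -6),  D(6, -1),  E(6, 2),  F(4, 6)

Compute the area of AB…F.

88.5

Σ = (9) + (54) + (42) + (18) + (28) + (26) = 177
Area = |Σ|/2 = 88.5.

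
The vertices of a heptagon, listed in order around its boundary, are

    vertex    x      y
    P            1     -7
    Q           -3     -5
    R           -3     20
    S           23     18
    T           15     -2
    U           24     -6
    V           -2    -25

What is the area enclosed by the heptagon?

Cross-terms: -26, -75, -514, -316, -42, -612, 39  ⇒  Σ = -1546
Area = |Σ|/2 = 773.

773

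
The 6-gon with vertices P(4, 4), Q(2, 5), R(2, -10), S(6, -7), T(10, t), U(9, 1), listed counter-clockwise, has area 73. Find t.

Write out the shoelace sum; only the two edges meeting at T involve t:
2·Area = [(6·t − 10·(-7)) + (10·1 − 9·t)] + 60
       = -3·t + 140 = 146
⇒ t = -2.

-2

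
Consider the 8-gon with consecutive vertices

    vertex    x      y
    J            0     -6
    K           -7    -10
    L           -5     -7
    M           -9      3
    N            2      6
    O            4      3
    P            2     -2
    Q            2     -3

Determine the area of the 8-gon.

113.5

Cross-terms: -42, -1, -78, -60, -18, -14, -2, -12  ⇒  Σ = -227
Area = |Σ|/2 = 113.5.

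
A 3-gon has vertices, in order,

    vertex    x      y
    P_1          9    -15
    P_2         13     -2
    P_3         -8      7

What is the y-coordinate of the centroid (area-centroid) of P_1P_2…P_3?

-10/3

Apply the surveyor's formula. First the cross-terms c_i = x_i·y_{i+1} − x_{i+1}·y_i:
  177, 75, 57  ⇒  2A = 309, A = 154.5.
Then Σ (y_i + y_{i+1})·c_i = -3090, so ȳ = -3090 / (6·154.5) = -10/3.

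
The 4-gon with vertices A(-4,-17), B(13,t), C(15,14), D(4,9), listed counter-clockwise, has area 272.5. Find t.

The doubled signed area Σ (x_i y_{i+1} − x_{i+1} y_i) is linear in t.
With t=0 it equals 450; the coefficient of t is -19 (from the two edges through B).
So -19·t + 450 = 2·272.5 = 545 ⇒ t = -5.

-5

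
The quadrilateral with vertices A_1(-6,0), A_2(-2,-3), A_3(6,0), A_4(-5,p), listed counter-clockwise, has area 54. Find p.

The doubled signed area Σ (x_i y_{i+1} − x_{i+1} y_i) is linear in p.
With p=0 it equals 36; the coefficient of p is 12 (from the two edges through A_4).
So 12·p + 36 = 2·54 = 108 ⇒ p = 6.

6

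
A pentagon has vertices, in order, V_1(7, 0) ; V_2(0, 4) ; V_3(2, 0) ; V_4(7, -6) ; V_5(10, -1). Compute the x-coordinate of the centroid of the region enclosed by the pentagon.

91/17

Apply the shoelace (surveyor's) formula. First the cross-terms c_i = x_i·y_{i+1} − x_{i+1}·y_i:
  28, -8, -12, 53, 7  ⇒  2A = 68, A = 34.
Then Σ (x_i + x_{i+1})·c_i = 1092, so x̄ = 1092 / (6·34) = 91/17.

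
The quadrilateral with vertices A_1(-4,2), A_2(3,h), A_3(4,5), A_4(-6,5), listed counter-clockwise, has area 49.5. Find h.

Write out the shoelace sum; only the two edges meeting at A_2 involve h:
2·Area = [((-4)·h − 3·2) + (3·5 − 4·h)] + 58
       = -8·h + 67 = 99
⇒ h = -4.

-4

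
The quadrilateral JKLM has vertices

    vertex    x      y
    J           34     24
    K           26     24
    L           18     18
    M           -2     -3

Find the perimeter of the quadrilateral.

|JK| = √((-8)² + (0)²) = √64 = 8
|KL| = √((-8)² + (-6)²) = √100 = 10
|LM| = √((-20)² + (-21)²) = √841 = 29
|MJ| = √((36)² + (27)²) = √2025 = 45
Perimeter = 8 + 10 + 29 + 45 = 92.

92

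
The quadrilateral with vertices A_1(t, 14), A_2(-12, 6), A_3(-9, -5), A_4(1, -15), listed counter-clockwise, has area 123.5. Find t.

The doubled signed area Σ (x_i y_{i+1} − x_{i+1} y_i) is linear in t.
With t=0 it equals 436; the coefficient of t is 21 (from the two edges through A_1).
So 21·t + 436 = 2·123.5 = 247 ⇒ t = -9.

-9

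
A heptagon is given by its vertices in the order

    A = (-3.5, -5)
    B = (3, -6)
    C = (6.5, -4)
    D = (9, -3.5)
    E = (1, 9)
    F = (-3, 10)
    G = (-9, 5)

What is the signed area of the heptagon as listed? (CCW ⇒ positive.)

Apply Gauss's area formula: 2A = Σ (x_i·y_{i+1} − x_{i+1}·y_i), indices taken mod 7.
Σ = (36) + (27) + (13.25) + (84.5) + (37) + (75) + (62.5) = 335.25
Signed area = Σ/2 = 167.625 (positive ⇒ counter-clockwise traversal).

167.625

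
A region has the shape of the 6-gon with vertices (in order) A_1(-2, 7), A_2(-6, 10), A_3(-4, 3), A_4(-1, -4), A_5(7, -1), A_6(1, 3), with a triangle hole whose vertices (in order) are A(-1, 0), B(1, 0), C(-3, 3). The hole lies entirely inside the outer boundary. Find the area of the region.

60.5

Outer boundary:
Apply the surveyor's formula: 2A = Σ (x_i·y_{i+1} − x_{i+1}·y_i), indices taken mod 6.
Σ = (22) + (22) + (19) + (29) + (22) + (13) = 127
Area = |Σ|/2 = 63.5.
Hole:
Apply Gauss's area formula: 2A = Σ (x_i·y_{i+1} − x_{i+1}·y_i), indices taken mod 3.
Cross-terms: 0, 3, 3  ⇒  Σ = 6
Area = |Σ|/2 = 3.
Net area = 63.5 − 3 = 60.5.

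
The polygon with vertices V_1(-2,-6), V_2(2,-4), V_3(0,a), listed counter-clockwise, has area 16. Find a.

Write out the shoelace sum; only the two edges meeting at V_3 involve a:
2·Area = [(2·a − 0·(-4)) + (0·(-6) − (-2)·a)] + 20
       = 4·a + 20 = 32
⇒ a = 3.

3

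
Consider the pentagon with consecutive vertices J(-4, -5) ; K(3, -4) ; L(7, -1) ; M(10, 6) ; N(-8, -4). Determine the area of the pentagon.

Apply the surveyor's formula: 2A = Σ (x_i·y_{i+1} − x_{i+1}·y_i), indices taken mod 5.
Σ = (31) + (25) + (52) + (8) + (24) = 140
Area = |Σ|/2 = 70.

70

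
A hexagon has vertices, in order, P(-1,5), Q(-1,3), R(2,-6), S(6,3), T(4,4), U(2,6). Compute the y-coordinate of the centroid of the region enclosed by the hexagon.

155/132

Apply the shoelace (surveyor's) formula. First the cross-terms c_i = x_i·y_{i+1} − x_{i+1}·y_i:
  2, 0, 42, 12, 16, 16  ⇒  2A = 88, A = 44.
Then Σ (y_i + y_{i+1})·c_i = 310, so ȳ = 310 / (6·44) = 155/132.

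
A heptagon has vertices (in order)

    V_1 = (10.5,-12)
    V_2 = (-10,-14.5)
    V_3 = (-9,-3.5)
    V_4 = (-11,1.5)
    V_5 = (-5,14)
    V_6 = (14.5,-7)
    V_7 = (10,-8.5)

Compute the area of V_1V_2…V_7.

409.125

Apply the shoelace formula: 2A = Σ (x_i·y_{i+1} − x_{i+1}·y_i), indices taken mod 7.
Σ = (-272.25) + (-95.5) + (-52) + (-146.5) + (-168) + (-53.25) + (-30.75) = -818.25
Area = |Σ|/2 = 409.125.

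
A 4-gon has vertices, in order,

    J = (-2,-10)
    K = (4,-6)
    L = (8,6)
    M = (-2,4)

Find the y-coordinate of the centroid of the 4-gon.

Apply the surveyor's formula. First the cross-terms c_i = x_i·y_{i+1} − x_{i+1}·y_i:
  52, 72, 44, 28  ⇒  2A = 196, A = 98.
Then Σ (y_i + y_{i+1})·c_i = -560, so ȳ = -560 / (6·98) = -20/21.

-20/21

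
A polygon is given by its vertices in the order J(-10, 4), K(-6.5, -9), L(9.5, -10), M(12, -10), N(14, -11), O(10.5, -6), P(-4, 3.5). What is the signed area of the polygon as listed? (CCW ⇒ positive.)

181.375

Apply the surveyor's formula: 2A = Σ (x_i·y_{i+1} − x_{i+1}·y_i), indices taken mod 7.
J→K: (-10)(-9) − (-6.5)(4) = 116
K→L: (-6.5)(-10) − (9.5)(-9) = 150.5
L→M: (9.5)(-10) − (12)(-10) = 25
M→N: (12)(-11) − (14)(-10) = 8
N→O: (14)(-6) − (10.5)(-11) = 31.5
O→P: (10.5)(3.5) − (-4)(-6) = 12.75
P→J: (-4)(4) − (-10)(3.5) = 19
Σ = 362.75
Signed area = Σ/2 = 181.375 (positive ⇒ counter-clockwise traversal).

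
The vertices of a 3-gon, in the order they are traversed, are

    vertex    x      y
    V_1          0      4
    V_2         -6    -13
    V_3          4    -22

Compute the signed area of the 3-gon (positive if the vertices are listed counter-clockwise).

112

Apply the shoelace formula: 2A = Σ (x_i·y_{i+1} − x_{i+1}·y_i), indices taken mod 3.
Cross-terms: 24, 184, 16  ⇒  Σ = 224
Signed area = Σ/2 = 112 (positive ⇒ counter-clockwise traversal).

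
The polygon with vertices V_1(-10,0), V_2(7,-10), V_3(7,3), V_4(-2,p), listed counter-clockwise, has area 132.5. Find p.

4

The doubled signed area Σ (x_i y_{i+1} − x_{i+1} y_i) is linear in p.
With p=0 it equals 197; the coefficient of p is 17 (from the two edges through V_4).
So 17·p + 197 = 2·132.5 = 265 ⇒ p = 4.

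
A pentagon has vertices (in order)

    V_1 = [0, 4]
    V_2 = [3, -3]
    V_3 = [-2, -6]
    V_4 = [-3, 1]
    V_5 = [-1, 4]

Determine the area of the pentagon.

Σ = (-12) + (-24) + (-20) + (-11) + (-4) = -71
Area = |Σ|/2 = 35.5.

35.5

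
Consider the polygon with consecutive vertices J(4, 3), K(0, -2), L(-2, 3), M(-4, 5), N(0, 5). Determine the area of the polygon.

25

Apply Gauss's area formula: 2A = Σ (x_i·y_{i+1} − x_{i+1}·y_i), indices taken mod 5.
Σ = (-8) + (-4) + (2) + (-20) + (-20) = -50
Area = |Σ|/2 = 25.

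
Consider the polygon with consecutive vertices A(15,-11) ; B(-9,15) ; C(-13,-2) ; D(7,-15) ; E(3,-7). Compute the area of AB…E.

Apply the shoelace (surveyor's) formula: 2A = Σ (x_i·y_{i+1} − x_{i+1}·y_i), indices taken mod 5.
A→B: (15)(15) − (-9)(-11) = 126
B→C: (-9)(-2) − (-13)(15) = 213
C→D: (-13)(-15) − (7)(-2) = 209
D→E: (7)(-7) − (3)(-15) = -4
E→A: (3)(-11) − (15)(-7) = 72
Σ = 616
Area = |Σ|/2 = 308.

308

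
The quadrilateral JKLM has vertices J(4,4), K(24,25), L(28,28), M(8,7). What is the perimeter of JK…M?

|JK| = √((20)² + (21)²) = √841 = 29
|KL| = √((4)² + (3)²) = √25 = 5
|LM| = √((-20)² + (-21)²) = √841 = 29
|MJ| = √((-4)² + (-3)²) = √25 = 5
Perimeter = 29 + 5 + 29 + 5 = 68.

68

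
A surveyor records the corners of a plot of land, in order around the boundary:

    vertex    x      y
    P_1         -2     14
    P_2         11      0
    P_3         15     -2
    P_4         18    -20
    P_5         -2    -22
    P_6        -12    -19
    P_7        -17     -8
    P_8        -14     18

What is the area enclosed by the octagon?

Apply the shoelace formula: 2A = Σ (x_i·y_{i+1} − x_{i+1}·y_i), indices taken mod 8.
Σ = (-154) + (-22) + (-264) + (-436) + (-226) + (-227) + (-418) + (-160) = -1907
Area = |Σ|/2 = 953.5.

953.5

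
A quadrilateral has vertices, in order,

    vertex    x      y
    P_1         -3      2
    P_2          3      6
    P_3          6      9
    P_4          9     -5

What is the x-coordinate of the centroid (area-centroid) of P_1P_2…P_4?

Apply the shoelace (surveyor's) formula. First the cross-terms c_i = x_i·y_{i+1} − x_{i+1}·y_i:
  -24, -9, -111, 3  ⇒  2A = -141, A = -70.5.
Then Σ (x_i + x_{i+1})·c_i = -1728, so x̄ = -1728 / (6·(-70.5)) = 192/47.

192/47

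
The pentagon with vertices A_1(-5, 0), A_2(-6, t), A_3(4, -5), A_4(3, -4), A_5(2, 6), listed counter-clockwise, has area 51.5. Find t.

-2

Write out the shoelace sum; only the two edges meeting at A_2 involve t:
2·Area = [((-5)·t − (-6)·0) + ((-6)·(-5) − 4·t)] + 55
       = -9·t + 85 = 103
⇒ t = -2.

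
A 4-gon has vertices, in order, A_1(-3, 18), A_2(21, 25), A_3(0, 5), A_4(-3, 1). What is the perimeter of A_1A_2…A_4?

76

|A_1A_2| = √((24)² + (7)²) = √625 = 25
|A_2A_3| = √((-21)² + (-20)²) = √841 = 29
|A_3A_4| = √((-3)² + (-4)²) = √25 = 5
|A_4A_1| = √((0)² + (17)²) = √289 = 17
Perimeter = 25 + 29 + 5 + 17 = 76.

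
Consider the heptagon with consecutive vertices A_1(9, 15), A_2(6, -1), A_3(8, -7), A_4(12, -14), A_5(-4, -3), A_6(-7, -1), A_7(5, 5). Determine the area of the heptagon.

135

Cross-terms: -99, -34, -28, -92, -17, -30, 30  ⇒  Σ = -270
Area = |Σ|/2 = 135.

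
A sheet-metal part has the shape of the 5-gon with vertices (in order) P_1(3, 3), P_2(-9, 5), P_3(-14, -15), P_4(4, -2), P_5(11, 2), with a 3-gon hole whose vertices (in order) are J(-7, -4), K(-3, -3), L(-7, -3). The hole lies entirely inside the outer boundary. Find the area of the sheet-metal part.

194

Outer boundary:
P_1→P_2: (3)(5) − (-9)(3) = 42
P_2→P_3: (-9)(-15) − (-14)(5) = 205
P_3→P_4: (-14)(-2) − (4)(-15) = 88
P_4→P_5: (4)(2) − (11)(-2) = 30
P_5→P_1: (11)(3) − (3)(2) = 27
Σ = 392
Area = |Σ|/2 = 196.
Hole:
J→K: (-7)(-3) − (-3)(-4) = 9
K→L: (-3)(-3) − (-7)(-3) = -12
L→J: (-7)(-4) − (-7)(-3) = 7
Σ = 4
Area = |Σ|/2 = 2.
Net area = 196 − 2 = 194.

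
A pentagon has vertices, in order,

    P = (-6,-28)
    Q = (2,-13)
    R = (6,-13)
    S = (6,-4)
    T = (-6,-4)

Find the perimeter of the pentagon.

|PQ| = √((8)² + (15)²) = √289 = 17
|QR| = √((4)² + (0)²) = √16 = 4
|RS| = √((0)² + (9)²) = √81 = 9
|ST| = √((-12)² + (0)²) = √144 = 12
|TP| = √((0)² + (-24)²) = √576 = 24
Perimeter = 17 + 4 + 9 + 12 + 24 = 66.

66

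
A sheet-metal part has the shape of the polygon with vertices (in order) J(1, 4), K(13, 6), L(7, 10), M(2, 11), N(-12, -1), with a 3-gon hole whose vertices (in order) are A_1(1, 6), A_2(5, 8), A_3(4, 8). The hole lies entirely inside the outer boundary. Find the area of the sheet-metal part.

90

Outer boundary:
Cross-terms: -46, 88, 57, 130, -47  ⇒  Σ = 182
Area = |Σ|/2 = 91.
Hole:
Apply the shoelace formula: 2A = Σ (x_i·y_{i+1} − x_{i+1}·y_i), indices taken mod 3.
A_1→A_2: (1)(8) − (5)(6) = -22
A_2→A_3: (5)(8) − (4)(8) = 8
A_3→A_1: (4)(6) − (1)(8) = 16
Σ = 2
Area = |Σ|/2 = 1.
Net area = 91 − 1 = 90.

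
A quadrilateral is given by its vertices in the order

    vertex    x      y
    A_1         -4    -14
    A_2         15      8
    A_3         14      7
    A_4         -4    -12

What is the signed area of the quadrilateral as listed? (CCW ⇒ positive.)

19.5

Apply Gauss's area formula: 2A = Σ (x_i·y_{i+1} − x_{i+1}·y_i), indices taken mod 4.
Cross-terms: 178, -7, -140, 8  ⇒  Σ = 39
Signed area = Σ/2 = 19.5 (positive ⇒ counter-clockwise traversal).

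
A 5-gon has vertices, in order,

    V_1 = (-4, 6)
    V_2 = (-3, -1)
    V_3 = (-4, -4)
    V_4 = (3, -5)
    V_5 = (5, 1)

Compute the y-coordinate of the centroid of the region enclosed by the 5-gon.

Apply Gauss's area formula. First the cross-terms c_i = x_i·y_{i+1} − x_{i+1}·y_i:
  22, 8, 32, 28, 34  ⇒  2A = 124, A = 62.
Then Σ (y_i + y_{i+1})·c_i = -92, so ȳ = -92 / (6·62) = -23/93.

-23/93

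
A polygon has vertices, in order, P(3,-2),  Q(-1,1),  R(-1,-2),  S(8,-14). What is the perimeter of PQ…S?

|PQ| = √((-4)² + (3)²) = √25 = 5
|QR| = √((0)² + (-3)²) = √9 = 3
|RS| = √((9)² + (-12)²) = √225 = 15
|SP| = √((-5)² + (12)²) = √169 = 13
Perimeter = 5 + 3 + 15 + 13 = 36.

36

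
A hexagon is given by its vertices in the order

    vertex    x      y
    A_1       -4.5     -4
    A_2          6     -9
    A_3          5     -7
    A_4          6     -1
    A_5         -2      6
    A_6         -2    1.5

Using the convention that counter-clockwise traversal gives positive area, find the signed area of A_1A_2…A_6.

Apply the shoelace formula: 2A = Σ (x_i·y_{i+1} − x_{i+1}·y_i), indices taken mod 6.
Σ = (64.5) + (3) + (37) + (34) + (9) + (14.75) = 162.25
Signed area = Σ/2 = 81.125 (positive ⇒ counter-clockwise traversal).

81.125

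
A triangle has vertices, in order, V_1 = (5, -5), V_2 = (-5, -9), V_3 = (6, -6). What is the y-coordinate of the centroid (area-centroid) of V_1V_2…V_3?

Apply the shoelace (surveyor's) formula. First the cross-terms c_i = x_i·y_{i+1} − x_{i+1}·y_i:
  -70, 84, 0  ⇒  2A = 14, A = 7.
Then Σ (y_i + y_{i+1})·c_i = -280, so ȳ = -280 / (6·7) = -20/3.

-20/3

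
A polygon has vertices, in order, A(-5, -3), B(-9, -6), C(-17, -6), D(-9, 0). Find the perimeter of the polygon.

28

|AB| = √((-4)² + (-3)²) = √25 = 5
|BC| = √((-8)² + (0)²) = √64 = 8
|CD| = √((8)² + (6)²) = √100 = 10
|DA| = √((4)² + (-3)²) = √25 = 5
Perimeter = 5 + 8 + 10 + 5 = 28.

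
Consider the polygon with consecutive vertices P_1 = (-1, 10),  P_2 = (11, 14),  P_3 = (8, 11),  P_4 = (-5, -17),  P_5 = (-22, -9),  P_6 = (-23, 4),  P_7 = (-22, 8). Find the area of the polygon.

564

Apply Gauss's area formula: 2A = Σ (x_i·y_{i+1} − x_{i+1}·y_i), indices taken mod 7.
P_1→P_2: (-1)(14) − (11)(10) = -124
P_2→P_3: (11)(11) − (8)(14) = 9
P_3→P_4: (8)(-17) − (-5)(11) = -81
P_4→P_5: (-5)(-9) − (-22)(-17) = -329
P_5→P_6: (-22)(4) − (-23)(-9) = -295
P_6→P_7: (-23)(8) − (-22)(4) = -96
P_7→P_1: (-22)(10) − (-1)(8) = -212
Σ = -1128
Area = |Σ|/2 = 564.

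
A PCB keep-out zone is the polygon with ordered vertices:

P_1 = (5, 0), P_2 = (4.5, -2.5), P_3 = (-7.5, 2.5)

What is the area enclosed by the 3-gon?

16.25

Apply Gauss's area formula: 2A = Σ (x_i·y_{i+1} − x_{i+1}·y_i), indices taken mod 3.
P_1→P_2: (5)(-2.5) − (4.5)(0) = -12.5
P_2→P_3: (4.5)(2.5) − (-7.5)(-2.5) = -7.5
P_3→P_1: (-7.5)(0) − (5)(2.5) = -12.5
Σ = -32.5
Area = |Σ|/2 = 16.25.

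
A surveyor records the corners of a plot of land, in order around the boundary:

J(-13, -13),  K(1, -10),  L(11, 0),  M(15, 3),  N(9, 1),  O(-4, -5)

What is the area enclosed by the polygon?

110

Cross-terms: 143, 110, 33, -12, -41, -13  ⇒  Σ = 220
Area = |Σ|/2 = 110.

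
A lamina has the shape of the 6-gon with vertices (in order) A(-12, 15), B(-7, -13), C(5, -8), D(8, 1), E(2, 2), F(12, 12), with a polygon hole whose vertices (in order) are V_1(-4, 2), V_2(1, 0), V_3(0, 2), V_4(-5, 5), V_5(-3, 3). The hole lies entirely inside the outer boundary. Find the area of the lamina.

386.5

Outer boundary:
Apply the shoelace (surveyor's) formula: 2A = Σ (x_i·y_{i+1} − x_{i+1}·y_i), indices taken mod 6.
A→B: (-12)(-13) − (-7)(15) = 261
B→C: (-7)(-8) − (5)(-13) = 121
C→D: (5)(1) − (8)(-8) = 69
D→E: (8)(2) − (2)(1) = 14
E→F: (2)(12) − (12)(2) = 0
F→A: (12)(15) − (-12)(12) = 324
Σ = 789
Area = |Σ|/2 = 394.5.
Hole:
Apply the shoelace formula: 2A = Σ (x_i·y_{i+1} − x_{i+1}·y_i), indices taken mod 5.
V_1→V_2: (-4)(0) − (1)(2) = -2
V_2→V_3: (1)(2) − (0)(0) = 2
V_3→V_4: (0)(5) − (-5)(2) = 10
V_4→V_5: (-5)(3) − (-3)(5) = 0
V_5→V_1: (-3)(2) − (-4)(3) = 6
Σ = 16
Area = |Σ|/2 = 8.
Net area = 394.5 − 8 = 386.5.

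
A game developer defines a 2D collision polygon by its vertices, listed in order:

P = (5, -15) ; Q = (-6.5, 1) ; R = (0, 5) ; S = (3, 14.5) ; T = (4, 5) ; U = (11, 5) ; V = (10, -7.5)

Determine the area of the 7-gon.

231.5

Apply Gauss's area formula: 2A = Σ (x_i·y_{i+1} − x_{i+1}·y_i), indices taken mod 7.
P→Q: (5)(1) − (-6.5)(-15) = -92.5
Q→R: (-6.5)(5) − (0)(1) = -32.5
R→S: (0)(14.5) − (3)(5) = -15
S→T: (3)(5) − (4)(14.5) = -43
T→U: (4)(5) − (11)(5) = -35
U→V: (11)(-7.5) − (10)(5) = -132.5
V→P: (10)(-15) − (5)(-7.5) = -112.5
Σ = -463
Area = |Σ|/2 = 231.5.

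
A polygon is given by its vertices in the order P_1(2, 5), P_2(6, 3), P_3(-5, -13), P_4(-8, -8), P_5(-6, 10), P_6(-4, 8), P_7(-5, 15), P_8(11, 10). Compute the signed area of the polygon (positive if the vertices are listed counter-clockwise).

Apply the shoelace (surveyor's) formula: 2A = Σ (x_i·y_{i+1} − x_{i+1}·y_i), indices taken mod 8.
Cross-terms: -24, -63, -64, -128, -8, -20, -215, 35  ⇒  Σ = -487
Signed area = Σ/2 = -243.5 (negative ⇒ clockwise traversal).

-243.5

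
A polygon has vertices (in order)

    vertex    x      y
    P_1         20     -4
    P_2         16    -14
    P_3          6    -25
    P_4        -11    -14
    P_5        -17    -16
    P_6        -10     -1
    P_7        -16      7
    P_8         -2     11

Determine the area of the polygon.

Apply the surveyor's formula: 2A = Σ (x_i·y_{i+1} − x_{i+1}·y_i), indices taken mod 8.
Σ = (-216) + (-316) + (-359) + (-62) + (-143) + (-86) + (-162) + (-212) = -1556
Area = |Σ|/2 = 778.

778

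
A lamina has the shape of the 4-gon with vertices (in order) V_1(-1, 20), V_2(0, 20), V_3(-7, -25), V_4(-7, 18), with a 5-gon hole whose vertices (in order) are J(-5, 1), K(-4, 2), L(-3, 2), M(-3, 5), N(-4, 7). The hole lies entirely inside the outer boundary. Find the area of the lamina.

Outer boundary:
Σ = (-20) + (140) + (-301) + (-122) = -303
Area = |Σ|/2 = 151.5.
Hole:
J→K: (-5)(2) − (-4)(1) = -6
K→L: (-4)(2) − (-3)(2) = -2
L→M: (-3)(5) − (-3)(2) = -9
M→N: (-3)(7) − (-4)(5) = -1
N→J: (-4)(1) − (-5)(7) = 31
Σ = 13
Area = |Σ|/2 = 6.5.
Net area = 151.5 − 6.5 = 145.

145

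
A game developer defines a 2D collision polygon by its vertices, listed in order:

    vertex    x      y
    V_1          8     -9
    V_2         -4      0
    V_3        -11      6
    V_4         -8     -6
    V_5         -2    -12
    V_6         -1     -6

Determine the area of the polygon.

97.5

Apply the surveyor's formula: 2A = Σ (x_i·y_{i+1} − x_{i+1}·y_i), indices taken mod 6.
Σ = (-36) + (-24) + (114) + (84) + (0) + (57) = 195
Area = |Σ|/2 = 97.5.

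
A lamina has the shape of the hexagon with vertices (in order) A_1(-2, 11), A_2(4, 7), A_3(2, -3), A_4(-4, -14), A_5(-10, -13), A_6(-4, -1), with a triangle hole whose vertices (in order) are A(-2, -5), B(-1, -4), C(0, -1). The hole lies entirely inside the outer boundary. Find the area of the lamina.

149

Outer boundary:
A_1→A_2: (-2)(7) − (4)(11) = -58
A_2→A_3: (4)(-3) − (2)(7) = -26
A_3→A_4: (2)(-14) − (-4)(-3) = -40
A_4→A_5: (-4)(-13) − (-10)(-14) = -88
A_5→A_6: (-10)(-1) − (-4)(-13) = -42
A_6→A_1: (-4)(11) − (-2)(-1) = -46
Σ = -300
Area = |Σ|/2 = 150.
Hole:
Apply the shoelace formula: 2A = Σ (x_i·y_{i+1} − x_{i+1}·y_i), indices taken mod 3.
Cross-terms: 3, 1, -2  ⇒  Σ = 2
Area = |Σ|/2 = 1.
Net area = 150 − 1 = 149.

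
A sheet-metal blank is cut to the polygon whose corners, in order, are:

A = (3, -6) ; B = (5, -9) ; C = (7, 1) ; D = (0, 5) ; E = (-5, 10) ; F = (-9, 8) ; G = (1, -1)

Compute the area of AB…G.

Σ = (3) + (68) + (35) + (25) + (50) + (1) + (-3) = 179
Area = |Σ|/2 = 89.5.

89.5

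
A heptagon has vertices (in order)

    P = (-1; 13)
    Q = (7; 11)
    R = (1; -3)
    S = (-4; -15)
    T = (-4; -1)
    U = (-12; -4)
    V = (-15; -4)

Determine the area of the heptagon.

Apply the surveyor's formula: 2A = Σ (x_i·y_{i+1} − x_{i+1}·y_i), indices taken mod 7.
Cross-terms: -102, -32, -27, -56, 4, -12, -199  ⇒  Σ = -424
Area = |Σ|/2 = 212.

212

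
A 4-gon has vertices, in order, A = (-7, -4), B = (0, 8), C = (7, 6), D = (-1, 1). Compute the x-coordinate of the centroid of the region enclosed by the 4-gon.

Apply the shoelace (surveyor's) formula. First the cross-terms c_i = x_i·y_{i+1} − x_{i+1}·y_i:
  -56, -56, 13, 11  ⇒  2A = -88, A = -44.
Then Σ (x_i + x_{i+1})·c_i = -10, so x̄ = -10 / (6·(-44)) = 5/132.

5/132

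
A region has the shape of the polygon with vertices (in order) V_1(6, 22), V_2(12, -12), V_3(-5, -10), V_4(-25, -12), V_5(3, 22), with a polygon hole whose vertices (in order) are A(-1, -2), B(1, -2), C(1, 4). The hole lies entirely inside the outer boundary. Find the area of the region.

637

Outer boundary:
Cross-terms: -336, -180, -190, -514, -66  ⇒  Σ = -1286
Area = |Σ|/2 = 643.
Hole:
A→B: (-1)(-2) − (1)(-2) = 4
B→C: (1)(4) − (1)(-2) = 6
C→A: (1)(-2) − (-1)(4) = 2
Σ = 12
Area = |Σ|/2 = 6.
Net area = 643 − 6 = 637.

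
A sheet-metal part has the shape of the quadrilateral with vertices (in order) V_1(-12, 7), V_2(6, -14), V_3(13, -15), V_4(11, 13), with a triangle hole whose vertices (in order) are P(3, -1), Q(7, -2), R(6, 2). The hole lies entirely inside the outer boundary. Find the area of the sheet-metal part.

Outer boundary:
Apply the shoelace formula: 2A = Σ (x_i·y_{i+1} − x_{i+1}·y_i), indices taken mod 4.
Σ = (126) + (92) + (334) + (233) = 785
Area = |Σ|/2 = 392.5.
Hole:
Cross-terms: 1, 26, -12  ⇒  Σ = 15
Area = |Σ|/2 = 7.5.
Net area = 392.5 − 7.5 = 385.

385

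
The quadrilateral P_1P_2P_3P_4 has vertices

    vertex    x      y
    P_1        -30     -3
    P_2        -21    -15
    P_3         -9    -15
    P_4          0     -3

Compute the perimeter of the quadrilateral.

|P_1P_2| = √((9)² + (-12)²) = √225 = 15
|P_2P_3| = √((12)² + (0)²) = √144 = 12
|P_3P_4| = √((9)² + (12)²) = √225 = 15
|P_4P_1| = √((-30)² + (0)²) = √900 = 30
Perimeter = 15 + 12 + 15 + 30 = 72.

72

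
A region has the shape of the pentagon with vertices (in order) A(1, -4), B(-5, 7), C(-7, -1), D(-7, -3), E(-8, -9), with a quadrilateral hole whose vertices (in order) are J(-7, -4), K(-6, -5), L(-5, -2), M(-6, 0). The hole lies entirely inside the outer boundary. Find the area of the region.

62.5

Outer boundary:
Apply Gauss's area formula: 2A = Σ (x_i·y_{i+1} − x_{i+1}·y_i), indices taken mod 5.
Σ = (-13) + (54) + (14) + (39) + (41) = 135
Area = |Σ|/2 = 67.5.
Hole:
Apply Gauss's area formula: 2A = Σ (x_i·y_{i+1} − x_{i+1}·y_i), indices taken mod 4.
Σ = (11) + (-13) + (-12) + (24) = 10
Area = |Σ|/2 = 5.
Net area = 67.5 − 5 = 62.5.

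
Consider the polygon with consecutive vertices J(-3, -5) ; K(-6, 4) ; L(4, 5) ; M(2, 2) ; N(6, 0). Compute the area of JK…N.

66

Cross-terms: -42, -46, -2, -12, -30  ⇒  Σ = -132
Area = |Σ|/2 = 66.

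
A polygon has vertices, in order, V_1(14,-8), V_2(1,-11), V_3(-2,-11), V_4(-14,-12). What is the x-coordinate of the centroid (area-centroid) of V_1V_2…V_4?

77/87

Apply the shoelace (surveyor's) formula. First the cross-terms c_i = x_i·y_{i+1} − x_{i+1}·y_i:
  -146, -33, -130, 280  ⇒  2A = -29, A = -14.5.
Then Σ (x_i + x_{i+1})·c_i = -77, so x̄ = -77 / (6·(-14.5)) = 77/87.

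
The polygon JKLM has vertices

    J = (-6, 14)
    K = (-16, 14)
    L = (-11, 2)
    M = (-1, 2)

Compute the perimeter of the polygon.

|JK| = √((-10)² + (0)²) = √100 = 10
|KL| = √((5)² + (-12)²) = √169 = 13
|LM| = √((10)² + (0)²) = √100 = 10
|MJ| = √((-5)² + (12)²) = √169 = 13
Perimeter = 10 + 13 + 10 + 13 = 46.

46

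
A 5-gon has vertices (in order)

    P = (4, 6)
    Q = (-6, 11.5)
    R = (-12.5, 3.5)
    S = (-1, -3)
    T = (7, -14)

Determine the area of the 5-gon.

Cross-terms: 82, 122.75, 41, 35, 98  ⇒  Σ = 378.75
Area = |Σ|/2 = 189.375.

189.375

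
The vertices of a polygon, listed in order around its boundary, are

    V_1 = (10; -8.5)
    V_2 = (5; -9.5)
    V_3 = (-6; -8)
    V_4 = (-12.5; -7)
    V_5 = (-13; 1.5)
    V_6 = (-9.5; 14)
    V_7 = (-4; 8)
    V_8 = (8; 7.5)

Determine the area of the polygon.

371

Apply the shoelace (surveyor's) formula: 2A = Σ (x_i·y_{i+1} − x_{i+1}·y_i), indices taken mod 8.
Σ = (-52.5) + (-97) + (-58) + (-109.75) + (-167.75) + (-20) + (-94) + (-143) = -742
Area = |Σ|/2 = 371.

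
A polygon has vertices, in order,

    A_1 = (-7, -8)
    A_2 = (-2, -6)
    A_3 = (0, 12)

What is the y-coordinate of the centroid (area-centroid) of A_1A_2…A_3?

Apply the shoelace (surveyor's) formula. First the cross-terms c_i = x_i·y_{i+1} − x_{i+1}·y_i:
  26, -24, 84  ⇒  2A = 86, A = 43.
Then Σ (y_i + y_{i+1})·c_i = -172, so ȳ = -172 / (6·43) = -2/3.

-2/3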